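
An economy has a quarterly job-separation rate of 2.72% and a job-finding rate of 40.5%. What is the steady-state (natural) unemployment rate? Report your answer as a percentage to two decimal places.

Steady-state unemployment rate ≈ 6.29%.

At steady state the flows balance: s·E = f·U, so U/(E+U) = s/(s+f).
u* = 2.72 / (2.72 + 40.5) = 2.72 / 43.22 = 6.29%.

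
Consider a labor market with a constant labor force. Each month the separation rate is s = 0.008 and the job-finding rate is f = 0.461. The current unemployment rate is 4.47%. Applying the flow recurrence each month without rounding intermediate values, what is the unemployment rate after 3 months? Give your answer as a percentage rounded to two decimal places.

With a fixed labor force, u_{t+1} = u_t + s·(1−u_t) − f·u_t = u_t·(1−s−f) + s.
Here 1−s−f = 0.531 and s = 0.008.
u_1 = 0.044700 × 0.531 + 0.008 = 0.031736.
u_2 = 0.031736 × 0.531 + 0.008 = 0.024852.
u_3 = 0.024852 × 0.531 + 0.008 = 0.021196.

Unemployment rate after three months ≈ 2.12%.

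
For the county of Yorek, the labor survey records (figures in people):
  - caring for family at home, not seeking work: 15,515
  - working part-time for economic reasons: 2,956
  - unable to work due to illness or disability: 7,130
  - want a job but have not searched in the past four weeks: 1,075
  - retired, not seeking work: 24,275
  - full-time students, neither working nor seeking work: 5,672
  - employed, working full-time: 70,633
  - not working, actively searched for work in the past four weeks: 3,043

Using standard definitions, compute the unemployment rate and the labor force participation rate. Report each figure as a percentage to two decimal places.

Employed = 2,956 + 70,633 = 73,589 (anyone who worked, including part-time for economic reasons, counts as employed).
Unemployed = 3,043.
Labor force = 73,589 + 3,043 = 76,632.
Not in labor force = 15,515 + 7,130 + 1,075 + 24,275 + 5,672 = 53,667 (those not working and not actively searching are outside the labor force — including those who want a job but have given up searching).
Civilian working-age population = 76,632 + 53,667 = 130,299.
Unemployment rate = 3,043 / 76,632 = 3.97%.
Labor force participation rate = 76,632 / 130,299 = 58.81%.

Unemployment rate ≈ 3.97%; labor force participation rate ≈ 58.81%.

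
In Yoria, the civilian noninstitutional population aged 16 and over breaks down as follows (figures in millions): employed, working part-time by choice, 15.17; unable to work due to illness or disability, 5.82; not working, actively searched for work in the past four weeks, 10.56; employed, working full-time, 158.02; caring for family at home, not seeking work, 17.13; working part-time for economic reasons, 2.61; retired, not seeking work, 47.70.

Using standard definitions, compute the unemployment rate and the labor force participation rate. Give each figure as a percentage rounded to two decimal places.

Unemployment rate ≈ 5.67%; labor force participation rate ≈ 72.51%.

Employed = 15.17 + 158.02 + 2.61 = 175.80 million (anyone who worked, including part-time for economic reasons, counts as employed).
Unemployed = 10.56 million.
Labor force = 175.80 + 10.56 = 186.36 million.
Not in labor force = 5.82 + 17.13 + 47.70 = 70.65 million (those not working and not actively searching are outside the labor force).
Civilian working-age population = 186.36 + 70.65 = 257.01 million.
Unemployment rate = 10.56 / 186.36 = 5.67%.
Labor force participation rate = 186.36 / 257.01 = 72.51%.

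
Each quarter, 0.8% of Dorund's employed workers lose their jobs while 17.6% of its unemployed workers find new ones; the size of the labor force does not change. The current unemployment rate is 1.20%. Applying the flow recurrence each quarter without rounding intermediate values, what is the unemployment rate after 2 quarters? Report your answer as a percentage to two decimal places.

Unemployment rate after two quarters ≈ 2.25%.

With a fixed labor force, u_{t+1} = u_t + s·(1−u_t) − f·u_t = u_t·(1−s−f) + s.
Here 1−s−f = 0.816 and s = 0.008.
u_1 = 0.012000 × 0.816 + 0.008 = 0.017792.
u_2 = 0.017792 × 0.816 + 0.008 = 0.022518.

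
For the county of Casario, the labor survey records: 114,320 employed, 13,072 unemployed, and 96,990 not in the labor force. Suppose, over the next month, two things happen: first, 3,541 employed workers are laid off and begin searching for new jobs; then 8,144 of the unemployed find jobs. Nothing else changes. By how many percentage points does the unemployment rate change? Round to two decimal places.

The unemployment rate changes by −3.61 percentage points.

Initially, labor force = 114,320 + 13,072 = 127,392, so u = 13,072/127,392 = 10.26%.
After the first change, employed falls and unemployed rises by 3,541; labor force unchanged → E = 110,779, U = 16,613, labor force = 127,392.
After the second change, unemployed falls and employed rises by 8,144; labor force unchanged → E = 118,923, U = 8,469, labor force = 127,392.
New unemployment rate = 8,469 / 127,392 = 6.65%.
Change = 6.65% − 10.26% = −3.61 percentage points.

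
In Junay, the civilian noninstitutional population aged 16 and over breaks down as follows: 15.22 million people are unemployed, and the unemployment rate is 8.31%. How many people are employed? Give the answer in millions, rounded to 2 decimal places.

About 167.93 million are employed.

Labor force = U / u = 15.22 / 0.0831 ≈ 183.15 million.
Employed = labor force − unemployed = 183.15 − 15.22 = 167.93 million.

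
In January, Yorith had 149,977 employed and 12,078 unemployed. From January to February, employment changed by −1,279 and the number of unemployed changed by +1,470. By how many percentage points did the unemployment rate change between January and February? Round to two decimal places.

The unemployment rate changed by +0.90 percentage points.

January: labor force = 149,977 + 12,078 = 162,055; u = 12,078/162,055 = 7.45%.
February: labor force = 148,698 + 13,548 = 162,246; u = 13,548/162,246 = 8.35%.
Change = 8.35% − 7.45% = +0.90 pp.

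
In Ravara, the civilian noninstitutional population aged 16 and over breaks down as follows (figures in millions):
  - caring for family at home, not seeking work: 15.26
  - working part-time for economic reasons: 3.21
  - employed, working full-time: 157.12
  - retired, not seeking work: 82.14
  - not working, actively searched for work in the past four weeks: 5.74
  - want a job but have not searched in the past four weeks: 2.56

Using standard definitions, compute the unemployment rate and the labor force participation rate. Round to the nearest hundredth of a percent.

Employed = 3.21 + 157.12 = 160.33 million (anyone who worked, including part-time for economic reasons, counts as employed).
Unemployed = 5.74 million.
Labor force = 160.33 + 5.74 = 166.07 million.
Not in labor force = 15.26 + 82.14 + 2.56 = 99.96 million (those not working and not actively searching are outside the labor force — including those who want a job but have given up searching).
Civilian working-age population = 166.07 + 99.96 = 266.03 million.
Unemployment rate = 5.74 / 166.07 = 3.46%.
Labor force participation rate = 166.07 / 266.03 = 62.43%.

Unemployment rate ≈ 3.46%; labor force participation rate ≈ 62.43%.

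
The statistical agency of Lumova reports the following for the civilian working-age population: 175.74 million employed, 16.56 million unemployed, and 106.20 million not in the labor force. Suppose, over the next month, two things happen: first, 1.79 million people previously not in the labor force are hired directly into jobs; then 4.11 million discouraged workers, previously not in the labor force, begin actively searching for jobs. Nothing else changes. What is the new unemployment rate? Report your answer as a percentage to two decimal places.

New unemployment rate ≈ 10.43%.

Initially, labor force = 175.74 + 16.56 = 192.30 million, so u = 16.56/192.30 = 8.61%.
After the first change, employed and labor force both rise by 1.79; unemployed unchanged → E = 177.53, U = 16.56, labor force = 194.09 million.
After the second change, unemployed and labor force both rise by 4.11 → E = 177.53, U = 20.67, labor force = 198.20 million.
New unemployment rate = 20.67 / 198.20 = 10.43%.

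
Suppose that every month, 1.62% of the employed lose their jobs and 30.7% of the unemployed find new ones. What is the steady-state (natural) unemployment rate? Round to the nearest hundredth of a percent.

At steady state the flows balance: s·E = f·U, so U/(E+U) = s/(s+f).
u* = 1.62 / (1.62 + 30.7) = 1.62 / 32.32 = 5.01%.

Steady-state unemployment rate ≈ 5.01%.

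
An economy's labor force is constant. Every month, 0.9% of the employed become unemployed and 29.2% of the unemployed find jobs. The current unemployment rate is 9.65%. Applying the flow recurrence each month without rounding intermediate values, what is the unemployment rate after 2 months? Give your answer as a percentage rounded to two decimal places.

With a fixed labor force, u_{t+1} = u_t + s·(1−u_t) − f·u_t = u_t·(1−s−f) + s.
Here 1−s−f = 0.699 and s = 0.009.
u_1 = 0.096500 × 0.699 + 0.009 = 0.076453.
u_2 = 0.076453 × 0.699 + 0.009 = 0.062441.

Unemployment rate after two months ≈ 6.24%.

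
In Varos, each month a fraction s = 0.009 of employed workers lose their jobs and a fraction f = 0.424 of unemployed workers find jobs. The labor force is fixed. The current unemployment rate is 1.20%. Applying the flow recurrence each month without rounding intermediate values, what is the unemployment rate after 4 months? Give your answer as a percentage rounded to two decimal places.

Unemployment rate after four months ≈ 1.99%.

With a fixed labor force, u_{t+1} = u_t + s·(1−u_t) − f·u_t = u_t·(1−s−f) + s.
Here 1−s−f = 0.567 and s = 0.009.
u_1 = 0.012000 × 0.567 + 0.009 = 0.015804.
u_2 = 0.015804 × 0.567 + 0.009 = 0.017961.
u_3 = 0.017961 × 0.567 + 0.009 = 0.019184.
u_4 = 0.019184 × 0.567 + 0.009 = 0.019877.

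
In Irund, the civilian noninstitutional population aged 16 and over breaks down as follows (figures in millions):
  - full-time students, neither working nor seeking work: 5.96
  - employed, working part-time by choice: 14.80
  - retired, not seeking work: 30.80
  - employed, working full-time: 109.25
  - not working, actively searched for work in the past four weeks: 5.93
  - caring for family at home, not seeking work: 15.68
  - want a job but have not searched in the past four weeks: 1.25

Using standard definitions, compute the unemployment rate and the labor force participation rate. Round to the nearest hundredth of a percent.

Employed = 14.80 + 109.25 = 124.05 million.
Unemployed = 5.93 million.
Labor force = 124.05 + 5.93 = 129.98 million.
Not in labor force = 5.96 + 30.80 + 15.68 + 1.25 = 53.69 million (those not working and not actively searching are outside the labor force — including those who want a job but have given up searching).
Civilian working-age population = 129.98 + 53.69 = 183.67 million.
Unemployment rate = 5.93 / 129.98 = 4.56%.
Labor force participation rate = 129.98 / 183.67 = 70.77%.

Unemployment rate ≈ 4.56%; labor force participation rate ≈ 70.77%.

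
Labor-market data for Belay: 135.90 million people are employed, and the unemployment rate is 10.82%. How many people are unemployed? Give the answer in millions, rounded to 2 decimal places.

About 16.49 million are unemployed.

Let U be the number unemployed. The labor force is E + U, and U/(E+U) = 0.1082.
So U = 0.1082 × 135.90 / (1 − 0.1082) = 14.7044 / 0.8918 ≈ 16.49 million.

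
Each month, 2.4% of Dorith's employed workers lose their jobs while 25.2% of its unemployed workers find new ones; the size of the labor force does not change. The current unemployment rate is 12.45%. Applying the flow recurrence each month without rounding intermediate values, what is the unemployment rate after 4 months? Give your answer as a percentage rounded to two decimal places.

With a fixed labor force, u_{t+1} = u_t + s·(1−u_t) − f·u_t = u_t·(1−s−f) + s.
Here 1−s−f = 0.724 and s = 0.024.
u_1 = 0.124500 × 0.724 + 0.024 = 0.114138.
u_2 = 0.114138 × 0.724 + 0.024 = 0.106636.
u_3 = 0.106636 × 0.724 + 0.024 = 0.101204.
u_4 = 0.101204 × 0.724 + 0.024 = 0.097272.

Unemployment rate after four months ≈ 9.73%.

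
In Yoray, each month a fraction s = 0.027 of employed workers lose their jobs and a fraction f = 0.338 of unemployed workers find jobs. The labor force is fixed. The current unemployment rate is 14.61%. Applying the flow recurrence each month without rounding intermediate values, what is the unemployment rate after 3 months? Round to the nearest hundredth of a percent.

Unemployment rate after three months ≈ 9.24%.

With a fixed labor force, u_{t+1} = u_t + s·(1−u_t) − f·u_t = u_t·(1−s−f) + s.
Here 1−s−f = 0.635 and s = 0.027.
u_1 = 0.146100 × 0.635 + 0.027 = 0.119774.
u_2 = 0.119774 × 0.635 + 0.027 = 0.103056.
u_3 = 0.103056 × 0.635 + 0.027 = 0.092441.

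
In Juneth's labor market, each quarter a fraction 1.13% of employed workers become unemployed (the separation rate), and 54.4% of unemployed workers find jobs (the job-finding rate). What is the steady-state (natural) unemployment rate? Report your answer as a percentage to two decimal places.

At steady state the flows balance: s·E = f·U, so U/(E+U) = s/(s+f).
u* = 1.13 / (1.13 + 54.4) = 1.13 / 55.53 = 2.03%.

Steady-state unemployment rate ≈ 2.03%.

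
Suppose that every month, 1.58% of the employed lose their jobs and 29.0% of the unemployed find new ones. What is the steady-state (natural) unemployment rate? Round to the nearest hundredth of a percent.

At steady state the flows balance: s·E = f·U, so U/(E+U) = s/(s+f).
u* = 1.58 / (1.58 + 29.0) = 1.58 / 30.58 = 5.17%.

Steady-state unemployment rate ≈ 5.17%.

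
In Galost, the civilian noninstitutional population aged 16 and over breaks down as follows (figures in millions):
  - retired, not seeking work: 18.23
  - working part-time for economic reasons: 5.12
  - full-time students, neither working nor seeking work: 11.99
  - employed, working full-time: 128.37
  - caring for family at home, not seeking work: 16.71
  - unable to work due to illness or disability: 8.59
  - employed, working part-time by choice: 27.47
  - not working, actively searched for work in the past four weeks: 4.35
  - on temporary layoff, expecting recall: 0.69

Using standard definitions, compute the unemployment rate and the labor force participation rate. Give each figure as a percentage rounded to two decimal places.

Employed = 5.12 + 128.37 + 27.47 = 160.96 million (anyone who worked, including part-time for economic reasons, counts as employed).
Unemployed = 4.35 + 0.69 = 5.04 million (jobless and actively searching, or on temporary layoff).
Labor force = 160.96 + 5.04 = 166.00 million.
Not in labor force = 18.23 + 11.99 + 16.71 + 8.59 = 55.52 million (those not working and not actively searching are outside the labor force).
Civilian working-age population = 166.00 + 55.52 = 221.52 million.
Unemployment rate = 5.04 / 166.00 = 3.04%.
Labor force participation rate = 166.00 / 221.52 = 74.94%.

Unemployment rate ≈ 3.04%; labor force participation rate ≈ 74.94%.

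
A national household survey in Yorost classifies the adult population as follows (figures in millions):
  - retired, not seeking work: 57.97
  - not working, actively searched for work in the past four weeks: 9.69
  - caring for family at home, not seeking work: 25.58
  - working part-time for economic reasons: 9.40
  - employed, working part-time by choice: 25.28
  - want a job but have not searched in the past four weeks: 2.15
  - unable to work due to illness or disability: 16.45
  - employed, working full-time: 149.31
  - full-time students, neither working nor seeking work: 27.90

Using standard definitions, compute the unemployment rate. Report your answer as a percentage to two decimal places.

Unemployment rate ≈ 5.00%.

Employed = 9.40 + 25.28 + 149.31 = 183.99 million (anyone who worked, including part-time for economic reasons, counts as employed).
Unemployed = 9.69 million.
Labor force = 183.99 + 9.69 = 193.68 million.
Unemployment rate = 9.69 / 193.68 = 5.00%.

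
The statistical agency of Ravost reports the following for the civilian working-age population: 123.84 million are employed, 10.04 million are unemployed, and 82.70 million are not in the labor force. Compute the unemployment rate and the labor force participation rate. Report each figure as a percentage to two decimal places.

Unemployment rate ≈ 7.50%; labor force participation rate ≈ 61.82%.

Labor force = employed + unemployed = 123.84 + 10.04 = 133.88 million.
Working-age population = 133.88 + 82.70 = 216.58 million.
Unemployment rate = 10.04 / 133.88 = 7.50%.
Labor force participation rate = 133.88 / 216.58 = 61.82%.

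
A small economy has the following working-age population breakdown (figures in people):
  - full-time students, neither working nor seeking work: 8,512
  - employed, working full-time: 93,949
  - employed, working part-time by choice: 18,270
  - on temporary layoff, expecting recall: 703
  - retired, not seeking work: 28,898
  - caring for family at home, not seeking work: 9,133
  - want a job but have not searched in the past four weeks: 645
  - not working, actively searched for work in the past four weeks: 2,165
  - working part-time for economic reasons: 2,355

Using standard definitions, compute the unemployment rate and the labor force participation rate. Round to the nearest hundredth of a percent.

Employed = 93,949 + 18,270 + 2,355 = 114,574 (anyone who worked, including part-time for economic reasons, counts as employed).
Unemployed = 703 + 2,165 = 2,868 (jobless and actively searching, or on temporary layoff).
Labor force = 114,574 + 2,868 = 117,442.
Not in labor force = 8,512 + 28,898 + 9,133 + 645 = 47,188 (those not working and not actively searching are outside the labor force — including those who want a job but have given up searching).
Civilian working-age population = 117,442 + 47,188 = 164,630.
Unemployment rate = 2,868 / 117,442 = 2.44%.
Labor force participation rate = 117,442 / 164,630 = 71.34%.

Unemployment rate ≈ 2.44%; labor force participation rate ≈ 71.34%.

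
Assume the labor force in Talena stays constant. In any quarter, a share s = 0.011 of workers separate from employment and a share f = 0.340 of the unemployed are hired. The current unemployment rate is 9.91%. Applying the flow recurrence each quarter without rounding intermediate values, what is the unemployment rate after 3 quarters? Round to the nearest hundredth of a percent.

Unemployment rate after three quarters ≈ 4.99%.

With a fixed labor force, u_{t+1} = u_t + s·(1−u_t) − f·u_t = u_t·(1−s−f) + s.
Here 1−s−f = 0.649 and s = 0.011.
u_1 = 0.099100 × 0.649 + 0.011 = 0.075316.
u_2 = 0.075316 × 0.649 + 0.011 = 0.059880.
u_3 = 0.059880 × 0.649 + 0.011 = 0.049862.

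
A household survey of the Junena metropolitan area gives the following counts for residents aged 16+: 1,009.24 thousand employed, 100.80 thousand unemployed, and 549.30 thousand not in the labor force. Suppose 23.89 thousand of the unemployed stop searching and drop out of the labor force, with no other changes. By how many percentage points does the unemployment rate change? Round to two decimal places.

The unemployment rate changes by −2.00 percentage points.

Initially, labor force = 1,009.24 + 100.80 = 1,110.04 thousand, so u = 100.80/1,110.04 = 9.08%.
After the change, unemployed and labor force both fall by 23.89 → E = 1,009.24, U = 76.91, labor force = 1,086.15 thousand.
New unemployment rate = 76.91 / 1,086.15 = 7.08%.
Change = 7.08% − 9.08% = −2.00 percentage points.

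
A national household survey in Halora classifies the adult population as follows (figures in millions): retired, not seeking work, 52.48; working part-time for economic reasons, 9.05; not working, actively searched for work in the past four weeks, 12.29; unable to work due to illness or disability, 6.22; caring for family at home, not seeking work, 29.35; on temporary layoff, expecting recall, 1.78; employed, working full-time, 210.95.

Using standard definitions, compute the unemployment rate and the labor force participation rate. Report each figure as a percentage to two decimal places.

Employed = 9.05 + 210.95 = 220.00 million (anyone who worked, including part-time for economic reasons, counts as employed).
Unemployed = 12.29 + 1.78 = 14.07 million (jobless and actively searching, or on temporary layoff).
Labor force = 220.00 + 14.07 = 234.07 million.
Not in labor force = 52.48 + 6.22 + 29.35 = 88.05 million (those not working and not actively searching are outside the labor force).
Civilian working-age population = 234.07 + 88.05 = 322.12 million.
Unemployment rate = 14.07 / 234.07 = 6.01%.
Labor force participation rate = 234.07 / 322.12 = 72.67%.

Unemployment rate ≈ 6.01%; labor force participation rate ≈ 72.67%.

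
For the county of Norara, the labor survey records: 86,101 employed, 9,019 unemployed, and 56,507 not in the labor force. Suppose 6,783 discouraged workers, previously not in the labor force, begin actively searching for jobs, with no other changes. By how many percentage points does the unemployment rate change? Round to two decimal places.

Initially, labor force = 86,101 + 9,019 = 95,120, so u = 9,019/95,120 = 9.48%.
After the change, unemployed and labor force both rise by 6,783 → E = 86,101, U = 15,802, labor force = 101,903.
New unemployment rate = 15,802 / 101,903 = 15.51%.
Change = 15.51% − 9.48% = +6.03 percentage points.

The unemployment rate changes by +6.03 percentage points.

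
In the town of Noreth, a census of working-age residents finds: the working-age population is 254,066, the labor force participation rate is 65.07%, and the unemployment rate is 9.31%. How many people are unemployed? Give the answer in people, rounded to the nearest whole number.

Labor force = 0.6507 × 254,066 = 165,321.
Unemployed = 0.0931 × 165,321 ≈ 15,391.

About 15,391 are unemployed.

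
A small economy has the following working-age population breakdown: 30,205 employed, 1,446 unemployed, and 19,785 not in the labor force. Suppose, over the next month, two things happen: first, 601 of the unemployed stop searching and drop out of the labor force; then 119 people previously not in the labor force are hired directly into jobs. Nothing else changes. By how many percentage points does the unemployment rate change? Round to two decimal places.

The unemployment rate changes by −1.86 percentage points.

Initially, labor force = 30,205 + 1,446 = 31,651, so u = 1,446/31,651 = 4.57%.
After the first change, unemployed and labor force both fall by 601 → E = 30,205, U = 845, labor force = 31,050.
After the second change, employed and labor force both rise by 119; unemployed unchanged → E = 30,324, U = 845, labor force = 31,169.
New unemployment rate = 845 / 31,169 = 2.71%.
Change = 2.71% − 4.57% = −1.86 percentage points.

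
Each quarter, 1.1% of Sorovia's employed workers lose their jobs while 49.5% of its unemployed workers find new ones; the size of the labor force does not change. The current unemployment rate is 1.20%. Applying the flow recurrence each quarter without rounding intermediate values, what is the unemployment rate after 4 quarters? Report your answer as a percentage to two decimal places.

With a fixed labor force, u_{t+1} = u_t + s·(1−u_t) − f·u_t = u_t·(1−s−f) + s.
Here 1−s−f = 0.494 and s = 0.011.
u_1 = 0.012000 × 0.494 + 0.011 = 0.016928.
u_2 = 0.016928 × 0.494 + 0.011 = 0.019362.
u_3 = 0.019362 × 0.494 + 0.011 = 0.020565.
u_4 = 0.020565 × 0.494 + 0.011 = 0.021159.

Unemployment rate after four quarters ≈ 2.12%.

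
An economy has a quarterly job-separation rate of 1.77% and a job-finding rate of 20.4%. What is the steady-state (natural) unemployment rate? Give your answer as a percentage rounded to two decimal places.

At steady state the flows balance: s·E = f·U, so U/(E+U) = s/(s+f).
u* = 1.77 / (1.77 + 20.4) = 1.77 / 22.17 = 7.98%.

Steady-state unemployment rate ≈ 7.98%.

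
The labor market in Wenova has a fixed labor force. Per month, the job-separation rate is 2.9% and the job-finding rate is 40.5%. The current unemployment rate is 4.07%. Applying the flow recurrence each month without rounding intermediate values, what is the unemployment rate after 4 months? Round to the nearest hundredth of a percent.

With a fixed labor force, u_{t+1} = u_t + s·(1−u_t) − f·u_t = u_t·(1−s−f) + s.
Here 1−s−f = 0.566 and s = 0.029.
u_1 = 0.040700 × 0.566 + 0.029 = 0.052036.
u_2 = 0.052036 × 0.566 + 0.029 = 0.058452.
u_3 = 0.058452 × 0.566 + 0.029 = 0.062084.
u_4 = 0.062084 × 0.566 + 0.029 = 0.064140.

Unemployment rate after four months ≈ 6.41%.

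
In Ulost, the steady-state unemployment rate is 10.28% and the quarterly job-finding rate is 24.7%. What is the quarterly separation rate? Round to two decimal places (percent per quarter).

Separation rate ≈ 2.83% per quarter.

From u* = s/(s+f): s = u·f/(1−u).
s = 0.1028 × 24.7 / (1 − 0.1028) = 2.5392 / 0.8972 ≈ 2.83% per quarter.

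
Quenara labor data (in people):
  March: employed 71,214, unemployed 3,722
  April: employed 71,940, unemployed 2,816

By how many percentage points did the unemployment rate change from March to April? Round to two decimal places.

The unemployment rate changed by −1.20 percentage points.

March: labor force = 71,214 + 3,722 = 74,936; u = 3,722/74,936 = 4.97%.
April: labor force = 71,940 + 2,816 = 74,756; u = 2,816/74,756 = 3.77%.
Change = 3.77% − 4.97% = −1.20 pp.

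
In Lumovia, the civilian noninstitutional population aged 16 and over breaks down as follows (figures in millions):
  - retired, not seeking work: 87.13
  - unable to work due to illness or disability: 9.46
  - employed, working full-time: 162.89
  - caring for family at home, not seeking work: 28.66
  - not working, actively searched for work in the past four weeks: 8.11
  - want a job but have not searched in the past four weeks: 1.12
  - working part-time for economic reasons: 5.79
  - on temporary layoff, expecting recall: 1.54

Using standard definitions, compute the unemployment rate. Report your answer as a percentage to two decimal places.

Unemployment rate ≈ 5.41%.

Employed = 162.89 + 5.79 = 168.68 million (anyone who worked, including part-time for economic reasons, counts as employed).
Unemployed = 8.11 + 1.54 = 9.65 million (jobless and actively searching, or on temporary layoff).
Labor force = 168.68 + 9.65 = 178.33 million.
Unemployment rate = 9.65 / 178.33 = 5.41%.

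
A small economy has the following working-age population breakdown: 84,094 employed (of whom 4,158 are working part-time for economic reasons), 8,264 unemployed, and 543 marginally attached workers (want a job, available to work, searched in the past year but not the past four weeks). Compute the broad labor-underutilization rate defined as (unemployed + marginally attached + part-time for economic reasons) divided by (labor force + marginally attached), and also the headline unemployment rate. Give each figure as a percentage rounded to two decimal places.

Broad underutilization rate ≈ 13.96%; headline unemployment rate ≈ 8.95%.

Labor force = 84,094 + 8,264 = 92,358.
Numerator = 8,264 + 543 + 4,158 = 12,965.
Denominator = 92,358 + 543 = 92,901.
Broad rate = 12,965 / 92,901 = 13.96%.
Headline unemployment rate = 8,264 / 92,358 = 8.95%.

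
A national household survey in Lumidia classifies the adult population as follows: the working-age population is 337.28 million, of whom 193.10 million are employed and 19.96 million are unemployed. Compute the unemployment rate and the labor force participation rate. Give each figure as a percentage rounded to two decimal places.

Unemployment rate ≈ 9.37%; labor force participation rate ≈ 63.17%.

Labor force = employed + unemployed = 193.10 + 19.96 = 213.06 million.
Unemployment rate = 19.96 / 213.06 = 9.37%.
Labor force participation rate = 213.06 / 337.28 = 63.17%.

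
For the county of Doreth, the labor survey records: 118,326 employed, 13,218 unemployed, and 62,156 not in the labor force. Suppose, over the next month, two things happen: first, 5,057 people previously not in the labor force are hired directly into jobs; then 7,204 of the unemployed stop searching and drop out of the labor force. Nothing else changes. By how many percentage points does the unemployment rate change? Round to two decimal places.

The unemployment rate changes by −5.40 percentage points.

Initially, labor force = 118,326 + 13,218 = 131,544, so u = 13,218/131,544 = 10.05%.
After the first change, employed and labor force both rise by 5,057; unemployed unchanged → E = 123,383, U = 13,218, labor force = 136,601.
After the second change, unemployed and labor force both fall by 7,204 → E = 123,383, U = 6,014, labor force = 129,397.
New unemployment rate = 6,014 / 129,397 = 4.65%.
Change = 4.65% − 10.05% = −5.40 percentage points.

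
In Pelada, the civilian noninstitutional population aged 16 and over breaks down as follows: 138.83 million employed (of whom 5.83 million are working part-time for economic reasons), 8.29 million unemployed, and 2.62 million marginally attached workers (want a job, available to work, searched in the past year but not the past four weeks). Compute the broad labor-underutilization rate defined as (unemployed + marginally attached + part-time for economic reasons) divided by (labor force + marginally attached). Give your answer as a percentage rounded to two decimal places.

Broad underutilization rate ≈ 11.18%.

Labor force = 138.83 + 8.29 = 147.12 million.
Numerator = 8.29 + 2.62 + 5.83 = 16.74 million.
Denominator = 147.12 + 2.62 = 149.74 million.
Broad rate = 16.74 / 149.74 = 11.18%.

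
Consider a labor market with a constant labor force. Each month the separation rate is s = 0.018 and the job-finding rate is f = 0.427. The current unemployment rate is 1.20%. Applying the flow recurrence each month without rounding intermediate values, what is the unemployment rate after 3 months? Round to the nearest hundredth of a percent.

With a fixed labor force, u_{t+1} = u_t + s·(1−u_t) − f·u_t = u_t·(1−s−f) + s.
Here 1−s−f = 0.555 and s = 0.018.
u_1 = 0.012000 × 0.555 + 0.018 = 0.024660.
u_2 = 0.024660 × 0.555 + 0.018 = 0.031686.
u_3 = 0.031686 × 0.555 + 0.018 = 0.035586.

Unemployment rate after three months ≈ 3.56%.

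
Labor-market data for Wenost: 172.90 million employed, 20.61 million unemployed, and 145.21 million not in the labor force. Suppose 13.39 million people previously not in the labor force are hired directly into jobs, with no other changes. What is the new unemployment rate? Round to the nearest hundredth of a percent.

Initially, labor force = 172.90 + 20.61 = 193.51 million, so u = 20.61/193.51 = 10.65%.
After the change, employed and labor force both rise by 13.39; unemployed unchanged → E = 186.29, U = 20.61, labor force = 206.90 million.
New unemployment rate = 20.61 / 206.90 = 9.96%.

New unemployment rate ≈ 9.96%.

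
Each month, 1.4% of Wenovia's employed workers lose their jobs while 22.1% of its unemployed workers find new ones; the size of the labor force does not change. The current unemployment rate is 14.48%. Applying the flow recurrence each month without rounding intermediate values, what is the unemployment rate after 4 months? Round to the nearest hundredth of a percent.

With a fixed labor force, u_{t+1} = u_t + s·(1−u_t) − f·u_t = u_t·(1−s−f) + s.
Here 1−s−f = 0.765 and s = 0.014.
u_1 = 0.144800 × 0.765 + 0.014 = 0.124772.
u_2 = 0.124772 × 0.765 + 0.014 = 0.109451.
u_3 = 0.109451 × 0.765 + 0.014 = 0.097730.
u_4 = 0.097730 × 0.765 + 0.014 = 0.088763.

Unemployment rate after four months ≈ 8.88%.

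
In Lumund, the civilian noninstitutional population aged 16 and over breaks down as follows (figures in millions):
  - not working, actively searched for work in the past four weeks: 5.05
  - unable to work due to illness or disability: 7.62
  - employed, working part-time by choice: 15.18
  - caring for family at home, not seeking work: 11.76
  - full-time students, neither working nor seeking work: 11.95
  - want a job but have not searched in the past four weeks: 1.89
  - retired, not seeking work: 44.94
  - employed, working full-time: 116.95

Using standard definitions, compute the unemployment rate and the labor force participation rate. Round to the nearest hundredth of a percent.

Unemployment rate ≈ 3.68%; labor force participation rate ≈ 63.70%.

Employed = 15.18 + 116.95 = 132.13 million.
Unemployed = 5.05 million.
Labor force = 132.13 + 5.05 = 137.18 million.
Not in labor force = 7.62 + 11.76 + 11.95 + 1.89 + 44.94 = 78.16 million (those not working and not actively searching are outside the labor force — including those who want a job but have given up searching).
Civilian working-age population = 137.18 + 78.16 = 215.34 million.
Unemployment rate = 5.05 / 137.18 = 3.68%.
Labor force participation rate = 137.18 / 215.34 = 63.70%.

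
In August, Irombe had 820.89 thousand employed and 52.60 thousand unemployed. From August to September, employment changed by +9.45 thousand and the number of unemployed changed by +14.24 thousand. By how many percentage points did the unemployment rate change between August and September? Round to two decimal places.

August: labor force = 820.89 + 52.60 = 873.49; u = 52.60/873.49 = 6.02%.
September: labor force = 830.34 + 66.84 = 897.18; u = 66.84/897.18 = 7.45%.
Change = 7.45% − 6.02% = +1.43 pp.

The unemployment rate changed by +1.43 percentage points.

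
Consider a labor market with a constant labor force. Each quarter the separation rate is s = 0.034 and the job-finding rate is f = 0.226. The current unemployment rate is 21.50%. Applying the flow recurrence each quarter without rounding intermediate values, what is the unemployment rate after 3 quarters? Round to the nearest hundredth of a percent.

Unemployment rate after three quarters ≈ 16.49%.

With a fixed labor force, u_{t+1} = u_t + s·(1−u_t) − f·u_t = u_t·(1−s−f) + s.
Here 1−s−f = 0.740 and s = 0.034.
u_1 = 0.215000 × 0.740 + 0.034 = 0.193100.
u_2 = 0.193100 × 0.740 + 0.034 = 0.176894.
u_3 = 0.176894 × 0.740 + 0.034 = 0.164902.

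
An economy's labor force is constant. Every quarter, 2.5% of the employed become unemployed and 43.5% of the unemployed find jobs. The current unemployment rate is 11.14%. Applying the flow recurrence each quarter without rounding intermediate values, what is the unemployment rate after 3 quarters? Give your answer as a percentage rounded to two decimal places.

Unemployment rate after three quarters ≈ 6.33%.

With a fixed labor force, u_{t+1} = u_t + s·(1−u_t) − f·u_t = u_t·(1−s−f) + s.
Here 1−s−f = 0.540 and s = 0.025.
u_1 = 0.111400 × 0.540 + 0.025 = 0.085156.
u_2 = 0.085156 × 0.540 + 0.025 = 0.070984.
u_3 = 0.070984 × 0.540 + 0.025 = 0.063331.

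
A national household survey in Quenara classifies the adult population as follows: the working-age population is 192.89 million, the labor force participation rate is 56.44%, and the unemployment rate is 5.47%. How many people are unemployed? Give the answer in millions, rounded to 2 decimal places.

About 5.96 million are unemployed.

Labor force = 0.5644 × 192.89 = 108.87 million.
Unemployed = 0.0547 × 108.87 ≈ 5.96 million.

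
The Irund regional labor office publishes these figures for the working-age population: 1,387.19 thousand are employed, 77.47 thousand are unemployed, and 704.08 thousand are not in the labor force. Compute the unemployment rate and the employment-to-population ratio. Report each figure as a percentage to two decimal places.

Unemployment rate ≈ 5.29%; employment-population ratio ≈ 63.96%.

Labor force = employed + unemployed = 1,387.19 + 77.47 = 1,464.66 thousand.
Working-age population = 1,464.66 + 704.08 = 2,168.74 thousand.
Unemployment rate = 77.47 / 1,464.66 = 5.29%.
Employment-population ratio = 1,387.19 / 2,168.74 = 63.96%.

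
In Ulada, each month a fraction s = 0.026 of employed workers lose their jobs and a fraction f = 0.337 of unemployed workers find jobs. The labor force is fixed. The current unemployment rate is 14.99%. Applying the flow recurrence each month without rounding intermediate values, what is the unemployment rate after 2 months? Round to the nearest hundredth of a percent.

Unemployment rate after two months ≈ 10.34%.

With a fixed labor force, u_{t+1} = u_t + s·(1−u_t) − f·u_t = u_t·(1−s−f) + s.
Here 1−s−f = 0.637 and s = 0.026.
u_1 = 0.149900 × 0.637 + 0.026 = 0.121486.
u_2 = 0.121486 × 0.637 + 0.026 = 0.103387.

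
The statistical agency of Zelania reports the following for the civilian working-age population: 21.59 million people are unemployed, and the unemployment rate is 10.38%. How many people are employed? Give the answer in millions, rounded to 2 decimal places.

Labor force = U / u = 21.59 / 0.1038 ≈ 208.00 million.
Employed = labor force − unemployed = 208.00 − 21.59 = 186.41 million.

About 186.41 million are employed.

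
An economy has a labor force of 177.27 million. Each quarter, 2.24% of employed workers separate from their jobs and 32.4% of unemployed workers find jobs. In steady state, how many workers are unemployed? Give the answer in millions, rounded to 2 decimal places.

About 11.46 million are unemployed in steady state.

Steady-state unemployment rate u* = s/(s+f) = 2.24/(2.24+32.4) = 0.064665.
Unemployed = u* × labor force = 0.064665 × 177.27 ≈ 11.46 million.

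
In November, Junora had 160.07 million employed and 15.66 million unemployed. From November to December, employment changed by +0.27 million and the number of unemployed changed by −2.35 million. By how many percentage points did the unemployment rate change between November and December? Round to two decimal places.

The unemployment rate changed by −1.25 percentage points.

November: labor force = 160.07 + 15.66 = 175.73; u = 15.66/175.73 = 8.91%.
December: labor force = 160.34 + 13.31 = 173.65; u = 13.31/173.65 = 7.66%.
Change = 7.66% − 8.91% = −1.25 pp.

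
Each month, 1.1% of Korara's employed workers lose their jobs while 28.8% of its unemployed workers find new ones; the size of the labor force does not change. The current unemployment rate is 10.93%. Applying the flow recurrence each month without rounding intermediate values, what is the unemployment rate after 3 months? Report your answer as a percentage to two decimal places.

With a fixed labor force, u_{t+1} = u_t + s·(1−u_t) − f·u_t = u_t·(1−s−f) + s.
Here 1−s−f = 0.701 and s = 0.011.
u_1 = 0.109300 × 0.701 + 0.011 = 0.087619.
u_2 = 0.087619 × 0.701 + 0.011 = 0.072421.
u_3 = 0.072421 × 0.701 + 0.011 = 0.061767.

Unemployment rate after three months ≈ 6.18%.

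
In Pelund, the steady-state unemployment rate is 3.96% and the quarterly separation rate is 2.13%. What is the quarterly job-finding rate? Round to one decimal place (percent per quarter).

Job-finding rate ≈ 51.7% per quarter.

From u* = s/(s+f): f = s·(1−u)/u.
f = 2.13 × (1 − 0.0396) / 0.0396 = 2.0457 / 0.0396 ≈ 51.7% per quarter.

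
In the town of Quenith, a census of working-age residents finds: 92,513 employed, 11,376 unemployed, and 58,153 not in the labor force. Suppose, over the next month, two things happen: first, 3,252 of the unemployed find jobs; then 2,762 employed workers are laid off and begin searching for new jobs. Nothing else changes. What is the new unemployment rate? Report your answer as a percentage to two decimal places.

Initially, labor force = 92,513 + 11,376 = 103,889, so u = 11,376/103,889 = 10.95%.
After the first change, unemployed falls and employed rises by 3,252; labor force unchanged → E = 95,765, U = 8,124, labor force = 103,889.
After the second change, employed falls and unemployed rises by 2,762; labor force unchanged → E = 93,003, U = 10,886, labor force = 103,889.
New unemployment rate = 10,886 / 103,889 = 10.48%.

New unemployment rate ≈ 10.48%.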